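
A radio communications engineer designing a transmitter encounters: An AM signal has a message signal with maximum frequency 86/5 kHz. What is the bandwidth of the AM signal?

In AM (double-sideband), the bandwidth is twice the message frequency.
BW = 2 * f_m = 2 * 86/5 kHz = 172/5 kHz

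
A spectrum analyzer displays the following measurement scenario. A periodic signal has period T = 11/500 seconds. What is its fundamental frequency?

The fundamental frequency is the reciprocal of the period.
f = 1/T = 1/(11/500) = 500/11 Hz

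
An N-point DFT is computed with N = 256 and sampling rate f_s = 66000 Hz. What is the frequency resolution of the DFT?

DFT frequency resolution = f_s / N
= 66000 / 256 = 4125/16 Hz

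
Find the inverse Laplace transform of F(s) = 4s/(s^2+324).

Standard pair: s/(s^2+w^2) <-> cos(wt)*u(t)
With k=4, w=18: f(t) = 4*cos(18t)*u(t)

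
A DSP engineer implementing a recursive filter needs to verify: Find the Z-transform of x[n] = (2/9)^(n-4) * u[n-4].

Time-shifting property: if X(z) = Z{x[n]}, then Z{x[n-d]} = z^(-d) * X(z)
X(z) = z/(z - 2/9) for x[n] = (2/9)^n * u[n]
Z{x[n-4]} = z^(-4) * z/(z - 2/9) = z^(-3)/(z - 2/9)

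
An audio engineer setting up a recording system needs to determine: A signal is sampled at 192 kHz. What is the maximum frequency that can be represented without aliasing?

The maximum frequency that can be represented without aliasing
is the Nyquist frequency: f_max = f_s / 2 = 192 kHz / 2 = 96 kHz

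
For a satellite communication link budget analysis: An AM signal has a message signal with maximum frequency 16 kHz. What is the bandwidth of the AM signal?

In AM (double-sideband), the bandwidth is twice the message frequency.
BW = 2 * f_m = 2 * 16 kHz = 32 kHz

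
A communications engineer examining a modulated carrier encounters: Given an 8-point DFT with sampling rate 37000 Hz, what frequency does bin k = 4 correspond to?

The frequency of DFT bin k is: f_k = k * f_s / N
f_4 = 4 * 37000 / 8 = 18500 Hz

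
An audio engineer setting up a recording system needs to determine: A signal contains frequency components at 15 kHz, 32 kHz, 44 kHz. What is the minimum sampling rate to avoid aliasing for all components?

The highest frequency component is f_max = 44 kHz.
Nyquist rate = 2 * f_max = 2 * 44 kHz = 88 kHz.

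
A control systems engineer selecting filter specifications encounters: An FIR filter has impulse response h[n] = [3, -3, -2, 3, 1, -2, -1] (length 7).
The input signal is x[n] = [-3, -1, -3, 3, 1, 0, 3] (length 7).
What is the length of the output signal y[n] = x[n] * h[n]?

For linear convolution, the output length is:
len(y) = len(x) + len(h) - 1 = 7 + 7 - 1 = 13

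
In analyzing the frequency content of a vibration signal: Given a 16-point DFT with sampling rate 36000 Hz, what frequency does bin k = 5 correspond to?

The frequency of DFT bin k is: f_k = k * f_s / N
f_5 = 5 * 36000 / 16 = 11250 Hz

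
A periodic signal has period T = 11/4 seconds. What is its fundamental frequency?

The fundamental frequency is the reciprocal of the period.
f = 1/T = 1/(11/4) = 4/11 Hz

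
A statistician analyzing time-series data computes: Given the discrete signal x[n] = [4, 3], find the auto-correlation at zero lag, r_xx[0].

The auto-correlation at zero lag r_xx[0] equals the signal energy.
r_xx[0] = sum of x[n]^2 = 4^2 + 3^2
= 16 + 9 = 25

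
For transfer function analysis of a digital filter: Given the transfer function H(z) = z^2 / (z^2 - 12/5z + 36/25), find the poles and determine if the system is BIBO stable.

Poles are roots of the denominator: z^2 - 12/5z + 36/25 = 0.
Quadratic formula: z = [-(-12/5) +/- sqrt((-12/5)^2 - 4*(36/25))] / 2
Discriminant = 144/25 - 144/25 = 0; sqrt = 0.
z = (12/5 +/- 0) / 2 = 6/5 (repeated root).
|p1| = 6/5, |p2| = 6/5.
For BIBO stability, all poles must lie inside the unit circle (|p| < 1).
System is UNSTABLE since at least one |p| >= 1.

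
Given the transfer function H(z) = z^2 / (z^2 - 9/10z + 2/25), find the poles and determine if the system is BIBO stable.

Poles are roots of the denominator: z^2 - 9/10z + 2/25 = 0.
Quadratic formula: z = [-(-9/10) +/- sqrt((-9/10)^2 - 4*(2/25))] / 2
Discriminant = 81/100 - 8/25 = 49/100; sqrt = 7/10.
z = (9/10 +/- 7/10) / 2 => z = 4/5 or z = 1/10.
|p1| = 4/5, |p2| = 1/10.
For BIBO stability, all poles must lie inside the unit circle (|p| < 1).
System is STABLE since both |p| < 1.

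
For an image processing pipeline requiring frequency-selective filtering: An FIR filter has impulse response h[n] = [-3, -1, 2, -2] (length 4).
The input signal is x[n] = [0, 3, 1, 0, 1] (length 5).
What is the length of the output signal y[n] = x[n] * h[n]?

For linear convolution, the output length is:
len(y) = len(x) + len(h) - 1 = 5 + 4 - 1 = 8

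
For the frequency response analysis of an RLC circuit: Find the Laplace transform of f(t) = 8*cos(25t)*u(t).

Standard pair: cos(wt)*u(t) <-> s/(s^2+w^2)
With w = 25: L{8*cos(25t)*u(t)} = 8s/(s^2+625)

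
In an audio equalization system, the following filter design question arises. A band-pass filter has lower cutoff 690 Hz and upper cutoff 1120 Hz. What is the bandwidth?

Bandwidth = f_high - f_low
= 1120 Hz - 690 Hz = 430 Hz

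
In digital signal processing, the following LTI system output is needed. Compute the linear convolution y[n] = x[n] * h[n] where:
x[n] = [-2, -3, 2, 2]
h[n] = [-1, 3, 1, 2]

y[n] = sum_k x[k]*h[n-k]. Output length = len(x) + len(h) - 1 = 4 + 4 - 1 = 7.
y[0] = -2*-1 = 2
y[1] = -3*-1 + -2*3 = -3
y[2] = 2*-1 + -3*3 + -2*1 = -13
y[3] = 2*-1 + 2*3 + -3*1 + -2*2 = -3
y[4] = 2*3 + 2*1 + -3*2 = 2
y[5] = 2*1 + 2*2 = 6
y[6] = 2*2 = 4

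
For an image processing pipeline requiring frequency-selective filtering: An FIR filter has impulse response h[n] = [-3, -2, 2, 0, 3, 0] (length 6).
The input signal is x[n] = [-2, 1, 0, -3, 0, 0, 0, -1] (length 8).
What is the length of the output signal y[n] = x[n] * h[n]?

For linear convolution, the output length is:
len(y) = len(x) + len(h) - 1 = 8 + 6 - 1 = 13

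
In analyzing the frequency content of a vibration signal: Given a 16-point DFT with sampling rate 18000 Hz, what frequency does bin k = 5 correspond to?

The frequency of DFT bin k is: f_k = k * f_s / N
f_5 = 5 * 18000 / 16 = 5625 Hz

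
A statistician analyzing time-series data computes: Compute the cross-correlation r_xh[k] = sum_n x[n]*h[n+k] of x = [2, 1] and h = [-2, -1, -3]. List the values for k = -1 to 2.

Both sequences indexed from 0 and zero outside their support.
Lags with overlap: k = -1 to 2.
  r_xh[-1] = x[1]*h[0] = -2
  r_xh[0] = x[0]*h[0] + x[1]*h[1] = -5
  r_xh[1] = x[0]*h[1] + x[1]*h[2] = -5
  r_xh[2] = x[0]*h[2] = -6
r_xh = [-2, -5, -5, -6] (for k = -1, ..., 2)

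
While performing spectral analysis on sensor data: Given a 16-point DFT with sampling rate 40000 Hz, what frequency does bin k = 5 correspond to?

The frequency of DFT bin k is: f_k = k * f_s / N
f_5 = 5 * 40000 / 16 = 12500 Hz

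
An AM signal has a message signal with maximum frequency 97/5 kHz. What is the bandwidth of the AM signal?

In AM (double-sideband), the bandwidth is twice the message frequency.
BW = 2 * f_m = 2 * 97/5 kHz = 194/5 kHz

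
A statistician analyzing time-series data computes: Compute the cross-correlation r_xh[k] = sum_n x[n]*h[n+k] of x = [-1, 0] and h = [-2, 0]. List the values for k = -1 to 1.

Both sequences indexed from 0 and zero outside their support.
Lags with overlap: k = -1 to 1.
  r_xh[-1] = x[1]*h[0] = 0
  r_xh[0] = x[0]*h[0] + x[1]*h[1] = 2
  r_xh[1] = x[0]*h[1] = 0
r_xh = [0, 2, 0] (for k = -1, ..., 1)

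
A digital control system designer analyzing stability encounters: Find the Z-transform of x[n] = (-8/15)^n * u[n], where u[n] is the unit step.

The Z-transform of a^n * u[n] is z/(z-a) for |z| > |a|.
Here a = -8/15, so X(z) = z/(z - (-8/15)) = 15z/(15z + 8)
ROC: |z| > 8/15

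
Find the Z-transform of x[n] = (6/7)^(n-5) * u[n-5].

Time-shifting property: if X(z) = Z{x[n]}, then Z{x[n-d]} = z^(-d) * X(z)
X(z) = z/(z - 6/7) for x[n] = (6/7)^n * u[n]
Z{x[n-5]} = z^(-5) * z/(z - 6/7) = z^(-4)/(z - 6/7)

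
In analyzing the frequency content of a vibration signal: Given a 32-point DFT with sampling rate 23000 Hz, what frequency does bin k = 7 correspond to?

The frequency of DFT bin k is: f_k = k * f_s / N
f_7 = 7 * 23000 / 32 = 20125/4 Hz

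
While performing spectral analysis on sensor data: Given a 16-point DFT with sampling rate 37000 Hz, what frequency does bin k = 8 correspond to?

The frequency of DFT bin k is: f_k = k * f_s / N
f_8 = 8 * 37000 / 16 = 18500 Hz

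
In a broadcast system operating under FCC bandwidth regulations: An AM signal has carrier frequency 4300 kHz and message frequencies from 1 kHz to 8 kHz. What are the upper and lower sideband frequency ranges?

Upper sideband (USB) = fc + [fm_low, fm_high] = 4300 + [1, 8] = [4301, 4308] kHz
Lower sideband (LSB) = fc - [fm_high, fm_low] = 4300 - [8, 1] = [4292, 4299] kHz
Total occupied spectrum: 4292 kHz to 4308 kHz (plus carrier at 4300 kHz)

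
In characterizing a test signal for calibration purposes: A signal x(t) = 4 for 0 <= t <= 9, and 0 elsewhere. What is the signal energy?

Energy = integral of |x(t)|^2 dt over the signal duration
= 4^2 * 9 = 16 * 9 = 144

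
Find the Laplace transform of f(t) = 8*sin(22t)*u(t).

Standard pair: sin(wt)*u(t) <-> w/(s^2+w^2)
With w = 22: L{8*sin(22t)*u(t)} = 176/(s^2+484)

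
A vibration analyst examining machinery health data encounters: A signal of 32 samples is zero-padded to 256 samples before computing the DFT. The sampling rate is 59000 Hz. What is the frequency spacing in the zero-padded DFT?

Original DFT: N = 32, resolution = f_s/N = 59000/32 = 7375/4 Hz
Zero-padded DFT: N = 256, resolution = f_s/N = 59000/256 = 7375/32 Hz
Zero-padding interpolates the spectrum (finer frequency grid)
but does NOT improve the true spectral resolution (ability to resolve close frequencies).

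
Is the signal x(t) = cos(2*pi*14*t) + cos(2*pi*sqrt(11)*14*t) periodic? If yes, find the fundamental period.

f1 = 14 Hz, f2 = 14*sqrt(11) Hz
Ratio f2/f1 = sqrt(11), which is irrational.
Since the frequency ratio is irrational, no common period exists.
The signal is not periodic.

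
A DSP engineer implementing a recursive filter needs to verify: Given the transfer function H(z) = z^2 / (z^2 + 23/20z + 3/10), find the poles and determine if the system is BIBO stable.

Poles are roots of the denominator: z^2 + 23/20z + 3/10 = 0.
Quadratic formula: z = [-(23/20) +/- sqrt((23/20)^2 - 4*(3/10))] / 2
Discriminant = 529/400 - 6/5 = 49/400; sqrt = 7/20.
z = (-23/20 +/- 7/20) / 2 => z = -2/5 or z = -3/4.
|p1| = 3/4, |p2| = 2/5.
For BIBO stability, all poles must lie inside the unit circle (|p| < 1).
System is STABLE since both |p| < 1.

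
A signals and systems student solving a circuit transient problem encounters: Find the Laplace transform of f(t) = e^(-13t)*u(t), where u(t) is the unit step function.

Standard Laplace transform pair:
e^(-at)*u(t) <-> 1/(s+a)
With a = 13: L{e^(-13t)*u(t)} = 1/(s+13), ROC: Re(s) > -13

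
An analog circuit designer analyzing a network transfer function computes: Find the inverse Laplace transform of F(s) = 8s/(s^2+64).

Standard pair: s/(s^2+w^2) <-> cos(wt)*u(t)
With k=8, w=8: f(t) = 8*cos(8t)*u(t)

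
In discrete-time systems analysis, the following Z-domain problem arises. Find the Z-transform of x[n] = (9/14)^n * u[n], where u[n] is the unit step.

The Z-transform of a^n * u[n] is z/(z-a) for |z| > |a|.
Here a = 9/14, so X(z) = z/(z - (9/14)) = 14z/(14z - 9)
ROC: |z| > 9/14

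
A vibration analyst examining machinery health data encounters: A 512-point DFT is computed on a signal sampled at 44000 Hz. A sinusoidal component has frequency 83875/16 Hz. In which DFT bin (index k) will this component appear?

DFT frequency resolution = f_s/N = 44000/512 = 1375/16 Hz
Bin index k = f_signal / resolution = 83875/16 / 1375/16 = 61
The signal frequency 83875/16 Hz falls in DFT bin k = 61.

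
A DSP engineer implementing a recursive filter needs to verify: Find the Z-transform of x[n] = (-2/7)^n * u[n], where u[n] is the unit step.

The Z-transform of a^n * u[n] is z/(z-a) for |z| > |a|.
Here a = -2/7, so X(z) = z/(z - (-2/7)) = 7z/(7z + 2)
ROC: |z| > 2/7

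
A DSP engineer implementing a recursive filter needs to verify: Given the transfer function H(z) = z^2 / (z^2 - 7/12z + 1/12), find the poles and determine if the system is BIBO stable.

Poles are roots of the denominator: z^2 - 7/12z + 1/12 = 0.
Quadratic formula: z = [-(-7/12) +/- sqrt((-7/12)^2 - 4*(1/12))] / 2
Discriminant = 49/144 - 1/3 = 1/144; sqrt = 1/12.
z = (7/12 +/- 1/12) / 2 => z = 1/3 or z = 1/4.
|p1| = 1/3, |p2| = 1/4.
For BIBO stability, all poles must lie inside the unit circle (|p| < 1).
System is STABLE since both |p| < 1.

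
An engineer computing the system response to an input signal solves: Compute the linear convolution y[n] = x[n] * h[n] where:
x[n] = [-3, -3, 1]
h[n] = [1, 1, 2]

y[n] = sum_k x[k]*h[n-k]. Output length = len(x) + len(h) - 1 = 3 + 3 - 1 = 5.
y[0] = -3*1 = -3
y[1] = -3*1 + -3*1 = -6
y[2] = 1*1 + -3*1 + -3*2 = -8
y[3] = 1*1 + -3*2 = -5
y[4] = 1*2 = 2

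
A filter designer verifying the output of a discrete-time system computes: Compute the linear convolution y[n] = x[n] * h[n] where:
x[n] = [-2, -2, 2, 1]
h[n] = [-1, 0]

y[n] = sum_k x[k]*h[n-k]. Output length = len(x) + len(h) - 1 = 4 + 2 - 1 = 5.
y[0] = -2*-1 = 2
y[1] = -2*-1 + -2*0 = 2
y[2] = 2*-1 + -2*0 = -2
y[3] = 1*-1 + 2*0 = -1
y[4] = 1*0 = 0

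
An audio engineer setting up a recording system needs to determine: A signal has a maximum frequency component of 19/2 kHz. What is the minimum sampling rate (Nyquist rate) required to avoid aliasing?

By the Nyquist-Shannon sampling theorem,
the minimum sampling rate (Nyquist rate) must be at least 2 * f_max.
Nyquist rate = 2 * 19/2 kHz = 19 kHz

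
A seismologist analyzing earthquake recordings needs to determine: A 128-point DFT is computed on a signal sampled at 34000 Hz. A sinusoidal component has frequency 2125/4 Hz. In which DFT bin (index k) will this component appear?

DFT frequency resolution = f_s/N = 34000/128 = 2125/8 Hz
Bin index k = f_signal / resolution = 2125/4 / 2125/8 = 2
The signal frequency 2125/4 Hz falls in DFT bin k = 2.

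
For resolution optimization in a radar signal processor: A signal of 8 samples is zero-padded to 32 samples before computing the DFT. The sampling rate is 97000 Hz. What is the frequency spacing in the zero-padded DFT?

Original DFT: N = 8, resolution = f_s/N = 97000/8 = 12125 Hz
Zero-padded DFT: N = 32, resolution = f_s/N = 97000/32 = 12125/4 Hz
Zero-padding interpolates the spectrum (finer frequency grid)
but does NOT improve the true spectral resolution (ability to resolve close frequencies).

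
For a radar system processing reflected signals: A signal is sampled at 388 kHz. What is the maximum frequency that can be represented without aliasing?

The maximum frequency that can be represented without aliasing
is the Nyquist frequency: f_max = f_s / 2 = 388 kHz / 2 = 194 kHz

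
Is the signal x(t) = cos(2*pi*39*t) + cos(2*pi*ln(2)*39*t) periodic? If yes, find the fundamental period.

f1 = 39 Hz, f2 = 39*ln(2) Hz
Ratio f2/f1 = ln(2), which is irrational.
Since the frequency ratio is irrational, no common period exists.
The signal is not periodic.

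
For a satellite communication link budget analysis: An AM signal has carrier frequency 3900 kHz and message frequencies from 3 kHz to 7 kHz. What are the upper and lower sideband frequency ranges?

Upper sideband (USB) = fc + [fm_low, fm_high] = 3900 + [3, 7] = [3903, 3907] kHz
Lower sideband (LSB) = fc - [fm_high, fm_low] = 3900 - [7, 3] = [3893, 3897] kHz
Total occupied spectrum: 3893 kHz to 3907 kHz (plus carrier at 3900 kHz)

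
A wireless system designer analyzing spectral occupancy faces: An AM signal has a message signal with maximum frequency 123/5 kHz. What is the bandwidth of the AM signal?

In AM (double-sideband), the bandwidth is twice the message frequency.
BW = 2 * f_m = 2 * 123/5 kHz = 246/5 kHz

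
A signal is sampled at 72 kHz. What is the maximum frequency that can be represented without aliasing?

The maximum frequency that can be represented without aliasing
is the Nyquist frequency: f_max = f_s / 2 = 72 kHz / 2 = 36 kHz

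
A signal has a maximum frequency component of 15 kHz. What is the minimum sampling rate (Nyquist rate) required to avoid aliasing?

By the Nyquist-Shannon sampling theorem,
the minimum sampling rate (Nyquist rate) must be at least 2 * f_max.
Nyquist rate = 2 * 15 kHz = 30 kHz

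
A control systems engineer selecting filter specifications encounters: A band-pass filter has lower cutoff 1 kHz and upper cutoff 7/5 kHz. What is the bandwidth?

Bandwidth = f_high - f_low
= 7/5 kHz - 1 kHz = 2/5 kHz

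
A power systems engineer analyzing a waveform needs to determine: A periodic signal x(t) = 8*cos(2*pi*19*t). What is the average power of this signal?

Average power of A*cos(wt) is A^2/2.
P = 8^2 / 2 = 64/2 = 32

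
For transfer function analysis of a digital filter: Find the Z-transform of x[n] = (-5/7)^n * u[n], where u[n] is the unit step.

The Z-transform of a^n * u[n] is z/(z-a) for |z| > |a|.
Here a = -5/7, so X(z) = z/(z - (-5/7)) = 7z/(7z + 5)
ROC: |z| > 5/7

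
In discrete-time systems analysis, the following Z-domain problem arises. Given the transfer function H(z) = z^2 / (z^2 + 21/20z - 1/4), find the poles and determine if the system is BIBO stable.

Poles are roots of the denominator: z^2 + 21/20z - 1/4 = 0.
Quadratic formula: z = [-(21/20) +/- sqrt((21/20)^2 - 4*(-1/4))] / 2
Discriminant = 441/400 + 1 = 841/400; sqrt = 29/20.
z = (-21/20 +/- 29/20) / 2 => z = 1/5 or z = -5/4.
|p1| = 5/4, |p2| = 1/5.
For BIBO stability, all poles must lie inside the unit circle (|p| < 1).
System is UNSTABLE since at least one |p| >= 1.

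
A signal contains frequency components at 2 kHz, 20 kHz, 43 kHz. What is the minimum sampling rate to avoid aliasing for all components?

The highest frequency component is f_max = 43 kHz.
Nyquist rate = 2 * f_max = 2 * 43 kHz = 86 kHz.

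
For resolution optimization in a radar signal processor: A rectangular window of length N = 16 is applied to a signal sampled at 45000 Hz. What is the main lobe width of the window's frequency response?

For a rectangular window of length N,
the main lobe width in frequency is 2*f_s/N.
= 2*45000/16 = 5625 Hz
This determines the minimum frequency separation for resolving two sinusoids.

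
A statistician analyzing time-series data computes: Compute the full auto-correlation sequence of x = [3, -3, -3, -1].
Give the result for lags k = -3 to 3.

r_xx[k] = sum_m x[m]*x[m+k], indexed from 0, for k = -3 to 3:
  r_xx[-3] = x[3]*x[0] = -3
  r_xx[-2] = x[2]*x[0] + x[3]*x[1] = -6
  r_xx[-1] = x[1]*x[0] + x[2]*x[1] + x[3]*x[2] = 3
  r_xx[0] = x[0]*x[0] + x[1]*x[1] + x[2]*x[2] + x[3]*x[3] = 28
  r_xx[1] = x[0]*x[1] + x[1]*x[2] + x[2]*x[3] = 3
  r_xx[2] = x[0]*x[2] + x[1]*x[3] = -6
  r_xx[3] = x[0]*x[3] = -3
r_xx = [-3, -6, 3, 28, 3, -6, -3]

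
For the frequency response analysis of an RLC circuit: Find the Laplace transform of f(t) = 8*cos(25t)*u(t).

Standard pair: cos(wt)*u(t) <-> s/(s^2+w^2)
With w = 25: L{8*cos(25t)*u(t)} = 8s/(s^2+625)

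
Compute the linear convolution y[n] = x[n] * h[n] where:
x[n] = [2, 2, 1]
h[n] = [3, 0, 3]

y[n] = sum_k x[k]*h[n-k]. Output length = len(x) + len(h) - 1 = 3 + 3 - 1 = 5.
y[0] = 2*3 = 6
y[1] = 2*3 + 2*0 = 6
y[2] = 1*3 + 2*0 + 2*3 = 9
y[3] = 1*0 + 2*3 = 6
y[4] = 1*3 = 3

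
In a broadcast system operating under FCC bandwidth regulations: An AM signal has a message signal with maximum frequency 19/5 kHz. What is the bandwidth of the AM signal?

In AM (double-sideband), the bandwidth is twice the message frequency.
BW = 2 * f_m = 2 * 19/5 kHz = 38/5 kHz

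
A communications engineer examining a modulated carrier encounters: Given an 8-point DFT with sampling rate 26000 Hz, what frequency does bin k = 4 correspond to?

The frequency of DFT bin k is: f_k = k * f_s / N
f_4 = 4 * 26000 / 8 = 13000 Hz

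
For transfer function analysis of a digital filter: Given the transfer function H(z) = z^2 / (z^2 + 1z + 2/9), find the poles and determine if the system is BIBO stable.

Poles are roots of the denominator: z^2 + 1z + 2/9 = 0.
Quadratic formula: z = [-(1) +/- sqrt((1)^2 - 4*(2/9))] / 2
Discriminant = 1 - 8/9 = 1/9; sqrt = 1/3.
z = (-1 +/- 1/3) / 2 => z = -1/3 or z = -2/3.
|p1| = 1/3, |p2| = 2/3.
For BIBO stability, all poles must lie inside the unit circle (|p| < 1).
System is STABLE since both |p| < 1.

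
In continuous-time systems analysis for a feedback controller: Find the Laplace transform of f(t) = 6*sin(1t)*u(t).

Standard pair: sin(wt)*u(t) <-> w/(s^2+w^2)
With w = 1: L{6*sin(1t)*u(t)} = 6/(s^2+1)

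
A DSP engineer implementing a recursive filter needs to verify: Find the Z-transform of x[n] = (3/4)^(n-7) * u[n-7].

Time-shifting property: if X(z) = Z{x[n]}, then Z{x[n-d]} = z^(-d) * X(z)
X(z) = z/(z - 3/4) for x[n] = (3/4)^n * u[n]
Z{x[n-7]} = z^(-7) * z/(z - 3/4) = z^(-6)/(z - 3/4)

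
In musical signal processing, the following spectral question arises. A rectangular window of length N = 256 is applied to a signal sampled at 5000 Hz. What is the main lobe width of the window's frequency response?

For a rectangular window of length N,
the main lobe width in frequency is 2*f_s/N.
= 2*5000/256 = 625/16 Hz
This determines the minimum frequency separation for resolving two sinusoids.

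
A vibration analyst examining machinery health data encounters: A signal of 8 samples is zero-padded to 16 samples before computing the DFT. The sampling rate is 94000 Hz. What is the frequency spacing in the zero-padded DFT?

Original DFT: N = 8, resolution = f_s/N = 94000/8 = 11750 Hz
Zero-padded DFT: N = 16, resolution = f_s/N = 94000/16 = 5875 Hz
Zero-padding interpolates the spectrum (finer frequency grid)
but does NOT improve the true spectral resolution (ability to resolve close frequencies).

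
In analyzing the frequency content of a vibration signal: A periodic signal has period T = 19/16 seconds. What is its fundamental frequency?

The fundamental frequency is the reciprocal of the period.
f = 1/T = 1/(19/16) = 16/19 Hz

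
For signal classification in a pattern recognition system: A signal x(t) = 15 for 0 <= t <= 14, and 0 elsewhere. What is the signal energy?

Energy = integral of |x(t)|^2 dt over the signal duration
= 15^2 * 14 = 225 * 14 = 3150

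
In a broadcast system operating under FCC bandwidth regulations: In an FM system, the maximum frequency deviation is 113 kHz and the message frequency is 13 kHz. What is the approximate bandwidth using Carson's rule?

Carson's rule: BW = 2*(delta_f + f_m)
= 2*(113 + 13) kHz = 252 kHz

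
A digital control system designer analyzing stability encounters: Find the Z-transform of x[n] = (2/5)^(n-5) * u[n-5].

Time-shifting property: if X(z) = Z{x[n]}, then Z{x[n-d]} = z^(-d) * X(z)
X(z) = z/(z - 2/5) for x[n] = (2/5)^n * u[n]
Z{x[n-5]} = z^(-5) * z/(z - 2/5) = z^(-4)/(z - 2/5)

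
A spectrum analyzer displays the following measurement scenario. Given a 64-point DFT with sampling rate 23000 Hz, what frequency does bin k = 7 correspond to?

The frequency of DFT bin k is: f_k = k * f_s / N
f_7 = 7 * 23000 / 64 = 20125/8 Hz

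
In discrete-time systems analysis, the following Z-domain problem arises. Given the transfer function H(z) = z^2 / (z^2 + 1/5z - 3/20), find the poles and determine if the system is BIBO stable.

Poles are roots of the denominator: z^2 + 1/5z - 3/20 = 0.
Quadratic formula: z = [-(1/5) +/- sqrt((1/5)^2 - 4*(-3/20))] / 2
Discriminant = 1/25 + 3/5 = 16/25; sqrt = 4/5.
z = (-1/5 +/- 4/5) / 2 => z = 3/10 or z = -1/2.
|p1| = 3/10, |p2| = 1/2.
For BIBO stability, all poles must lie inside the unit circle (|p| < 1).
System is STABLE since both |p| < 1.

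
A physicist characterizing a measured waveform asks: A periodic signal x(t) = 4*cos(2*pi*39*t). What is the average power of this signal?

Average power of A*cos(wt) is A^2/2.
P = 4^2 / 2 = 16/2 = 8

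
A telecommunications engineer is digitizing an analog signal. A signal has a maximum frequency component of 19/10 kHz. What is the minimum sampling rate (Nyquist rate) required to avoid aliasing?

By the Nyquist-Shannon sampling theorem,
the minimum sampling rate (Nyquist rate) must be at least 2 * f_max.
Nyquist rate = 2 * 19/10 kHz = 19/5 kHz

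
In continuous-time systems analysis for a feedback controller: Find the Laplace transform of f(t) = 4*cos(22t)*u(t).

Standard pair: cos(wt)*u(t) <-> s/(s^2+w^2)
With w = 22: L{4*cos(22t)*u(t)} = 4s/(s^2+484)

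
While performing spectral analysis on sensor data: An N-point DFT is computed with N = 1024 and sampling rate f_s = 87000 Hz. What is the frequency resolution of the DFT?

DFT frequency resolution = f_s / N
= 87000 / 1024 = 10875/128 Hz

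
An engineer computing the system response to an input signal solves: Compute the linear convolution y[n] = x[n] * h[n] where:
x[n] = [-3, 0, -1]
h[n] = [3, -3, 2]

y[n] = sum_k x[k]*h[n-k]. Output length = len(x) + len(h) - 1 = 3 + 3 - 1 = 5.
y[0] = -3*3 = -9
y[1] = 0*3 + -3*-3 = 9
y[2] = -1*3 + 0*-3 + -3*2 = -9
y[3] = -1*-3 + 0*2 = 3
y[4] = -1*2 = -2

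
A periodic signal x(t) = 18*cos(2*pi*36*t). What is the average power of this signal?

Average power of A*cos(wt) is A^2/2.
P = 18^2 / 2 = 324/2 = 162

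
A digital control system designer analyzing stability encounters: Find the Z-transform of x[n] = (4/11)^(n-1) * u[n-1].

Time-shifting property: if X(z) = Z{x[n]}, then Z{x[n-d]} = z^(-d) * X(z)
X(z) = z/(z - 4/11) for x[n] = (4/11)^n * u[n]
Z{x[n-1]} = z^(-1) * z/(z - 4/11) = 1/(z - 4/11)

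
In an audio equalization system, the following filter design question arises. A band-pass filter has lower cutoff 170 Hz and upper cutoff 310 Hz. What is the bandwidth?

Bandwidth = f_high - f_low
= 310 Hz - 170 Hz = 140 Hz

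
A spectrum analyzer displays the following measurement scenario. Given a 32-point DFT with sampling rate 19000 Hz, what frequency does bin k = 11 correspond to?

The frequency of DFT bin k is: f_k = k * f_s / N
f_11 = 11 * 19000 / 32 = 26125/4 Hz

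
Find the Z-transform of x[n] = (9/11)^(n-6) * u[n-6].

Time-shifting property: if X(z) = Z{x[n]}, then Z{x[n-d]} = z^(-d) * X(z)
X(z) = z/(z - 9/11) for x[n] = (9/11)^n * u[n]
Z{x[n-6]} = z^(-6) * z/(z - 9/11) = z^(-5)/(z - 9/11)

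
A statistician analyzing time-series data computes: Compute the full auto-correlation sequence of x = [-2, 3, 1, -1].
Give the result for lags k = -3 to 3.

r_xx[k] = sum_m x[m]*x[m+k], indexed from 0, for k = -3 to 3:
  r_xx[-3] = x[3]*x[0] = 2
  r_xx[-2] = x[2]*x[0] + x[3]*x[1] = -5
  r_xx[-1] = x[1]*x[0] + x[2]*x[1] + x[3]*x[2] = -4
  r_xx[0] = x[0]*x[0] + x[1]*x[1] + x[2]*x[2] + x[3]*x[3] = 15
  r_xx[1] = x[0]*x[1] + x[1]*x[2] + x[2]*x[3] = -4
  r_xx[2] = x[0]*x[2] + x[1]*x[3] = -5
  r_xx[3] = x[0]*x[3] = 2
r_xx = [2, -5, -4, 15, -4, -5, 2]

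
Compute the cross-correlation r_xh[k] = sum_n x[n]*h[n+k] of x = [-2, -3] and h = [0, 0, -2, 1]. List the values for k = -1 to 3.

Both sequences indexed from 0 and zero outside their support.
Lags with overlap: k = -1 to 3.
  r_xh[-1] = x[1]*h[0] = 0
  r_xh[0] = x[0]*h[0] + x[1]*h[1] = 0
  r_xh[1] = x[0]*h[1] + x[1]*h[2] = 6
  r_xh[2] = x[0]*h[2] + x[1]*h[3] = 1
  r_xh[3] = x[0]*h[3] = -2
r_xh = [0, 0, 6, 1, -2] (for k = -1, ..., 3)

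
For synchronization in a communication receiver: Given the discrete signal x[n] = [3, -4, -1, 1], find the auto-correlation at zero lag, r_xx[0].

The auto-correlation at zero lag r_xx[0] equals the signal energy.
r_xx[0] = sum of x[n]^2 = 3^2 + (-4)^2 + (-1)^2 + 1^2
= 9 + 16 + 1 + 1 = 27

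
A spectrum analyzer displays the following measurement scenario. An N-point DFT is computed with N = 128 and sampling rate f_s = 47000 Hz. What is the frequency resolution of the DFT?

DFT frequency resolution = f_s / N
= 47000 / 128 = 5875/16 Hz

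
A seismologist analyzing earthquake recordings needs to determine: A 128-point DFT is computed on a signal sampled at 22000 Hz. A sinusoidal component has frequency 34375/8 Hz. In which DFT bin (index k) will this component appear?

DFT frequency resolution = f_s/N = 22000/128 = 1375/8 Hz
Bin index k = f_signal / resolution = 34375/8 / 1375/8 = 25
The signal frequency 34375/8 Hz falls in DFT bin k = 25.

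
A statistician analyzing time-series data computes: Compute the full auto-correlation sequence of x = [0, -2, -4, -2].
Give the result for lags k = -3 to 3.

r_xx[k] = sum_m x[m]*x[m+k], indexed from 0, for k = -3 to 3:
  r_xx[-3] = x[3]*x[0] = 0
  r_xx[-2] = x[2]*x[0] + x[3]*x[1] = 4
  r_xx[-1] = x[1]*x[0] + x[2]*x[1] + x[3]*x[2] = 16
  r_xx[0] = x[0]*x[0] + x[1]*x[1] + x[2]*x[2] + x[3]*x[3] = 24
  r_xx[1] = x[0]*x[1] + x[1]*x[2] + x[2]*x[3] = 16
  r_xx[2] = x[0]*x[2] + x[1]*x[3] = 4
  r_xx[3] = x[0]*x[3] = 0
r_xx = [0, 4, 16, 24, 16, 4, 0]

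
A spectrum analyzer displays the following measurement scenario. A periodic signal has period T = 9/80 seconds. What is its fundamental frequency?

The fundamental frequency is the reciprocal of the period.
f = 1/T = 1/(9/80) = 80/9 Hz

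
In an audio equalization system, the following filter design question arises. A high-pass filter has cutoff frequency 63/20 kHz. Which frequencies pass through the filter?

A high-pass filter passes all frequencies above the cutoff frequency 63/20 kHz and attenuates lower frequencies.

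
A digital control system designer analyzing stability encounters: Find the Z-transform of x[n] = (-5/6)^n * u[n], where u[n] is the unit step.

The Z-transform of a^n * u[n] is z/(z-a) for |z| > |a|.
Here a = -5/6, so X(z) = z/(z - (-5/6)) = 6z/(6z + 5)
ROC: |z| > 5/6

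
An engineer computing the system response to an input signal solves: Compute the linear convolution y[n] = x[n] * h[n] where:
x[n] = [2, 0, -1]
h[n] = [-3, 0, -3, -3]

y[n] = sum_k x[k]*h[n-k]. Output length = len(x) + len(h) - 1 = 3 + 4 - 1 = 6.
y[0] = 2*-3 = -6
y[1] = 0*-3 + 2*0 = 0
y[2] = -1*-3 + 0*0 + 2*-3 = -3
y[3] = -1*0 + 0*-3 + 2*-3 = -6
y[4] = -1*-3 + 0*-3 = 3
y[5] = -1*-3 = 3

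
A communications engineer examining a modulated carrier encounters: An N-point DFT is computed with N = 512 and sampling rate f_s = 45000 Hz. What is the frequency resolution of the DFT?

DFT frequency resolution = f_s / N
= 45000 / 512 = 5625/64 Hz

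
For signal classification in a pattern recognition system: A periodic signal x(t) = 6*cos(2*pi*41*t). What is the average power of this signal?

Average power of A*cos(wt) is A^2/2.
P = 6^2 / 2 = 36/2 = 18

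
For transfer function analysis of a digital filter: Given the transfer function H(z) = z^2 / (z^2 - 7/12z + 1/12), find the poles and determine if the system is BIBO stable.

Poles are roots of the denominator: z^2 - 7/12z + 1/12 = 0.
Quadratic formula: z = [-(-7/12) +/- sqrt((-7/12)^2 - 4*(1/12))] / 2
Discriminant = 49/144 - 1/3 = 1/144; sqrt = 1/12.
z = (7/12 +/- 1/12) / 2 => z = 1/3 or z = 1/4.
|p1| = 1/4, |p2| = 1/3.
For BIBO stability, all poles must lie inside the unit circle (|p| < 1).
System is STABLE since both |p| < 1.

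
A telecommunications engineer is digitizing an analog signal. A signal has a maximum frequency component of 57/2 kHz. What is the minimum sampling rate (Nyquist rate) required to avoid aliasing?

By the Nyquist-Shannon sampling theorem,
the minimum sampling rate (Nyquist rate) must be at least 2 * f_max.
Nyquist rate = 2 * 57/2 kHz = 57 kHz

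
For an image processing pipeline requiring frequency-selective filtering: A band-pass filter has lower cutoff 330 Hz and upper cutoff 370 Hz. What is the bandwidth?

Bandwidth = f_high - f_low
= 370 Hz - 330 Hz = 40 Hz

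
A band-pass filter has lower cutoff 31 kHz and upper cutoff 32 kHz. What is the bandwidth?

Bandwidth = f_high - f_low
= 32 kHz - 31 kHz = 1 kHz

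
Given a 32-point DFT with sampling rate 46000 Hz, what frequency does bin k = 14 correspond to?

The frequency of DFT bin k is: f_k = k * f_s / N
f_14 = 14 * 46000 / 32 = 20125 Hz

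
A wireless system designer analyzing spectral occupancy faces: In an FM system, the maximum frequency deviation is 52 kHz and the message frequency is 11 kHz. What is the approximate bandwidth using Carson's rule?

Carson's rule: BW = 2*(delta_f + f_m)
= 2*(52 + 11) kHz = 126 kHz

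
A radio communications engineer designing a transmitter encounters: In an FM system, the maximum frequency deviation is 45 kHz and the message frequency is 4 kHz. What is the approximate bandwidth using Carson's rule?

Carson's rule: BW = 2*(delta_f + f_m)
= 2*(45 + 4) kHz = 98 kHz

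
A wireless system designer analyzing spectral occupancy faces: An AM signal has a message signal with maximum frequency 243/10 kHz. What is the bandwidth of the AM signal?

In AM (double-sideband), the bandwidth is twice the message frequency.
BW = 2 * f_m = 2 * 243/10 kHz = 243/5 kHz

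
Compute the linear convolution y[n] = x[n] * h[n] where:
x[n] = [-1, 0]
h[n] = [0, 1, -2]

y[n] = sum_k x[k]*h[n-k]. Output length = len(x) + len(h) - 1 = 2 + 3 - 1 = 4.
y[0] = -1*0 = 0
y[1] = 0*0 + -1*1 = -1
y[2] = 0*1 + -1*-2 = 2
y[3] = 0*-2 = 0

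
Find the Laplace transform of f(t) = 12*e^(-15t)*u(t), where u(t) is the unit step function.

Standard Laplace transform pair:
e^(-at)*u(t) <-> 1/(s+a)
With a = 15: L{12*e^(-15t)*u(t)} = 12/(s+15), ROC: Re(s) > -15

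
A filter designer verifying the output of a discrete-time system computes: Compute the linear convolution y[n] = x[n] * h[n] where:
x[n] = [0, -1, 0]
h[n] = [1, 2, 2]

y[n] = sum_k x[k]*h[n-k]. Output length = len(x) + len(h) - 1 = 3 + 3 - 1 = 5.
y[0] = 0*1 = 0
y[1] = -1*1 + 0*2 = -1
y[2] = 0*1 + -1*2 + 0*2 = -2
y[3] = 0*2 + -1*2 = -2
y[4] = 0*2 = 0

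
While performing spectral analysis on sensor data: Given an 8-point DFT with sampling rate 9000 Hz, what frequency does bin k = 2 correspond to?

The frequency of DFT bin k is: f_k = k * f_s / N
f_2 = 2 * 9000 / 8 = 2250 Hz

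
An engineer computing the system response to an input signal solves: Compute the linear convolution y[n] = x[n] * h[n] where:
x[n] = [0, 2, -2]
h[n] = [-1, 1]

y[n] = sum_k x[k]*h[n-k]. Output length = len(x) + len(h) - 1 = 3 + 2 - 1 = 4.
y[0] = 0*-1 = 0
y[1] = 2*-1 + 0*1 = -2
y[2] = -2*-1 + 2*1 = 4
y[3] = -2*1 = -2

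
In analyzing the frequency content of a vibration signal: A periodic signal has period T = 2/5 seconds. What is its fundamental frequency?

The fundamental frequency is the reciprocal of the period.
f = 1/T = 1/(2/5) = 5/2 Hz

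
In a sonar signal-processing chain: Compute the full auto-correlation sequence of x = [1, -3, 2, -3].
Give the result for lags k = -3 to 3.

r_xx[k] = sum_m x[m]*x[m+k], indexed from 0, for k = -3 to 3:
  r_xx[-3] = x[3]*x[0] = -3
  r_xx[-2] = x[2]*x[0] + x[3]*x[1] = 11
  r_xx[-1] = x[1]*x[0] + x[2]*x[1] + x[3]*x[2] = -15
  r_xx[0] = x[0]*x[0] + x[1]*x[1] + x[2]*x[2] + x[3]*x[3] = 23
  r_xx[1] = x[0]*x[1] + x[1]*x[2] + x[2]*x[3] = -15
  r_xx[2] = x[0]*x[2] + x[1]*x[3] = 11
  r_xx[3] = x[0]*x[3] = -3
r_xx = [-3, 11, -15, 23, -15, 11, -3]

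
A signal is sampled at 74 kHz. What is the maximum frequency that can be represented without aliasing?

The maximum frequency that can be represented without aliasing
is the Nyquist frequency: f_max = f_s / 2 = 74 kHz / 2 = 37 kHz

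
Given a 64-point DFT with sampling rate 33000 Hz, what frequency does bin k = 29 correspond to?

The frequency of DFT bin k is: f_k = k * f_s / N
f_29 = 29 * 33000 / 64 = 119625/8 Hz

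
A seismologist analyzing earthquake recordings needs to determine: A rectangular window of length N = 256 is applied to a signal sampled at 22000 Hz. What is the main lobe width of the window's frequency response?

For a rectangular window of length N,
the main lobe width in frequency is 2*f_s/N.
= 2*22000/256 = 1375/8 Hz
This determines the minimum frequency separation for resolving two sinusoids.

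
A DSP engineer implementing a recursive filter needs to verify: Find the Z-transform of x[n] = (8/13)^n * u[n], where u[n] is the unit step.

The Z-transform of a^n * u[n] is z/(z-a) for |z| > |a|.
Here a = 8/13, so X(z) = z/(z - (8/13)) = 13z/(13z - 8)
ROC: |z| > 8/13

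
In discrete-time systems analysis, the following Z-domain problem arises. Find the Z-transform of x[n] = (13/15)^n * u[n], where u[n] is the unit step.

The Z-transform of a^n * u[n] is z/(z-a) for |z| > |a|.
Here a = 13/15, so X(z) = z/(z - (13/15)) = 15z/(15z - 13)
ROC: |z| > 13/15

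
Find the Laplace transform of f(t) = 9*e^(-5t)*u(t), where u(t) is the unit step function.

Standard Laplace transform pair:
e^(-at)*u(t) <-> 1/(s+a)
With a = 5: L{9*e^(-5t)*u(t)} = 9/(s+5), ROC: Re(s) > -5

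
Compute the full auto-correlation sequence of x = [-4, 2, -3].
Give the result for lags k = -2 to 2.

r_xx[k] = sum_m x[m]*x[m+k], indexed from 0, for k = -2 to 2:
  r_xx[-2] = x[2]*x[0] = 12
  r_xx[-1] = x[1]*x[0] + x[2]*x[1] = -14
  r_xx[0] = x[0]*x[0] + x[1]*x[1] + x[2]*x[2] = 29
  r_xx[1] = x[0]*x[1] + x[1]*x[2] = -14
  r_xx[2] = x[0]*x[2] = 12
r_xx = [12, -14, 29, -14, 12]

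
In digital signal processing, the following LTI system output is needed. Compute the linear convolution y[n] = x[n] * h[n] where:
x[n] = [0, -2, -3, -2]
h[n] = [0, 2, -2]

y[n] = sum_k x[k]*h[n-k]. Output length = len(x) + len(h) - 1 = 4 + 3 - 1 = 6.
y[0] = 0*0 = 0
y[1] = -2*0 + 0*2 = 0
y[2] = -3*0 + -2*2 + 0*-2 = -4
y[3] = -2*0 + -3*2 + -2*-2 = -2
y[4] = -2*2 + -3*-2 = 2
y[5] = -2*-2 = 4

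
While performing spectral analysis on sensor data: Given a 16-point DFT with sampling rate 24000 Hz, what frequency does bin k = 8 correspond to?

The frequency of DFT bin k is: f_k = k * f_s / N
f_8 = 8 * 24000 / 16 = 12000 Hz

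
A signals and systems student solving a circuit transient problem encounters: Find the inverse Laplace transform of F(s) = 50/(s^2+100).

Standard pair: w/(s^2+w^2) <-> sin(wt)*u(t)
Recognize w^2 = 100, so w = 10; numerator 50 = 5*10.
f(t) = 5*sin(10t)*u(t)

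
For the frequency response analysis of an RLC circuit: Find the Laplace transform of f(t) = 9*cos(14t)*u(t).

Standard pair: cos(wt)*u(t) <-> s/(s^2+w^2)
With w = 14: L{9*cos(14t)*u(t)} = 9s/(s^2+196)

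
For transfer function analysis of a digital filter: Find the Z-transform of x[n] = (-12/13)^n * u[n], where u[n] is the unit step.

The Z-transform of a^n * u[n] is z/(z-a) for |z| > |a|.
Here a = -12/13, so X(z) = z/(z - (-12/13)) = 13z/(13z + 12)
ROC: |z| > 12/13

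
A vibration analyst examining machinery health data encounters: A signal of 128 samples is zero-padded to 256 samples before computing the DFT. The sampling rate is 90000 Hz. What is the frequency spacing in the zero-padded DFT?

Original DFT: N = 128, resolution = f_s/N = 90000/128 = 5625/8 Hz
Zero-padded DFT: N = 256, resolution = f_s/N = 90000/256 = 5625/16 Hz
Zero-padding interpolates the spectrum (finer frequency grid)
but does NOT improve the true spectral resolution (ability to resolve close frequencies).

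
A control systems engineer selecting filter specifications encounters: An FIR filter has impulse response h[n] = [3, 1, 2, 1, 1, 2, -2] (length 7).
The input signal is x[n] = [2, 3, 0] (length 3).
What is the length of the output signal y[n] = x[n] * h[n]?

For linear convolution, the output length is:
len(y) = len(x) + len(h) - 1 = 3 + 7 - 1 = 9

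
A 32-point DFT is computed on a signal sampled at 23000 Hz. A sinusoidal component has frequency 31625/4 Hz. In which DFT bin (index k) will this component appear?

DFT frequency resolution = f_s/N = 23000/32 = 2875/4 Hz
Bin index k = f_signal / resolution = 31625/4 / 2875/4 = 11
The signal frequency 31625/4 Hz falls in DFT bin k = 11.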